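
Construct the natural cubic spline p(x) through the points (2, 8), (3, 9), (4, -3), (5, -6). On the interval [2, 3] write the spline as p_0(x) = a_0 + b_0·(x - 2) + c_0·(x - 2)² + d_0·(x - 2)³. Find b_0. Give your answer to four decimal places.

Write m_i for p''(x_i). With h_i = 1, 1, 1 and divided differences Δ_i = 1, -12, -3, the continuity of p' gives the tridiagonal system
  1·m_0 + 4·m_1 + 1·m_2 = 6(Δ_1 - Δ_0) = -78
  1·m_1 + 4·m_2 + 1·m_3 = 6(Δ_2 - Δ_1) = 54
Natural end conditions: m_0 = m_3 = 0.
Solving: m_0 = 0, m_1 = -122/5, m_2 = 98/5, m_3 = 0.
On [2, 3], with p_0(x) = a_0 + b_0·(x - 2) + c_0·(x - 2)² + d_0·(x - 2)³: c_0 = m_0/2 = 0, d_0 = (m_1 - m_0)/(6h_0) = -61/15, b_0 = Δ_0 - h_0(2m_0 + m_1)/6 = 76/15.

5.0667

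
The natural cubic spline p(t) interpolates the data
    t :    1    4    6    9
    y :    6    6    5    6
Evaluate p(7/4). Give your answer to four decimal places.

6.1465

Let M_i = p''(x_i). Step sizes h_i = 3, 2, 3; slopes of the chords Δ_i = (y_(i+1) - y_i)/h_i = 0, -1/2, 1/3.
  3·M_0 + 10·M_1 + 2·M_2 = 6(Δ_1 - Δ_0) = -3
  2·M_1 + 10·M_2 + 3·M_3 = 6(Δ_2 - Δ_1) = 5
Natural end conditions: M_0 = M_3 = 0.
Solving: M_0 = 0, M_1 = -5/12, M_2 = 7/12, M_3 = 0.
On [1, 4], p(t) = 6 + 5/24·(t - 1) + 0·(t - 1)² - 5/216·(t - 1)³.
With (t - 1) = 3/4: p(7/4) = 3147/512.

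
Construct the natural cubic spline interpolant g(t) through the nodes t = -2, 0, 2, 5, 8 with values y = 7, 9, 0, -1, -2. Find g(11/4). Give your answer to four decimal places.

Write m_i for g''(x_i). With h_i = 2, 2, 3, 3 and divided differences Δ_i = 1, -9/2, -1/3, -1/3, the continuity of g' gives the tridiagonal system
  2·m_0 + 8·m_1 + 2·m_2 = 6(Δ_1 - Δ_0) = -33
  2·m_1 + 10·m_2 + 3·m_3 = 6(Δ_2 - Δ_1) = 25
  3·m_2 + 12·m_3 + 3·m_4 = 6(Δ_3 - Δ_2) = 0
Natural end conditions: m_0 = m_4 = 0.
Solving: m_0 = 0, m_1 = -203/40, m_2 = 19/5, m_3 = -19/20, m_4 = 0.
On [2, 5], g(t) = 0 - 439/120·(t - 2) + 19/10·(t - 2)² - 19/72·(t - 2)³.
With (t - 2) = 3/4: g(11/4) = -4573/2560.

-1.7863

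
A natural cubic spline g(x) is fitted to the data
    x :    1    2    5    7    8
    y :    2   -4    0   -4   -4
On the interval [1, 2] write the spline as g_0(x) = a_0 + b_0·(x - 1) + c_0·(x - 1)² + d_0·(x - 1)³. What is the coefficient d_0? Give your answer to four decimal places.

1.2250

With M_i denoting the second derivative at x_i, h_i = 1, 3, 2, 1, and Δ_i = (y_(i+1) − y_i)/h_i = -6, 4/3, -2, 0:
  1·M_0 + 8·M_1 + 3·M_2 = 6(Δ_1 - Δ_0) = 44
  3·M_1 + 10·M_2 + 2·M_3 = 6(Δ_2 - Δ_1) = -20
  2·M_2 + 6·M_3 + 1·M_4 = 6(Δ_3 - Δ_2) = 12
Natural end conditions: M_0 = M_4 = 0.
Solving the tridiagonal system: M_0 = 0, M_1 = 1448/197, M_2 = -972/197, M_3 = 718/197, M_4 = 0.
On [1, 2], with g_0(x) = a_0 + b_0·(x - 1) + c_0·(x - 1)² + d_0·(x - 1)³: c_0 = M_0/2 = 0, d_0 = (M_1 - M_0)/(6h_0) = 724/591, b_0 = Δ_0 - h_0(2M_0 + M_1)/6 = -4270/591.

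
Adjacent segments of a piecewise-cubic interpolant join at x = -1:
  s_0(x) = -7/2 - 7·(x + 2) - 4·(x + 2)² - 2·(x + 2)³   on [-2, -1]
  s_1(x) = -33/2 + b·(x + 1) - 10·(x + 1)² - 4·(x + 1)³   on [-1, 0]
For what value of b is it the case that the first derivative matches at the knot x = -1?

s_0'(x) = -7 - 8·(x + 2) - 6·(x + 2)², so s_0'(-1) = -21. On the right, s_1'(-1) = b, so b = -21.

-21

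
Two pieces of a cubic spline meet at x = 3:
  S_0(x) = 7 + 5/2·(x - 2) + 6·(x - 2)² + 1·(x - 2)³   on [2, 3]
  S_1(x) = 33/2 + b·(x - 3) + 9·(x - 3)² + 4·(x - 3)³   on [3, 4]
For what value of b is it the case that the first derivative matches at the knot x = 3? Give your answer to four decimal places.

17.5000

S_0'(x) = 5/2 + 12·(x - 2) + 3·(x - 2)², so S_0'(3) = 35/2. On the right, S_1'(3) = b, so b = 35/2.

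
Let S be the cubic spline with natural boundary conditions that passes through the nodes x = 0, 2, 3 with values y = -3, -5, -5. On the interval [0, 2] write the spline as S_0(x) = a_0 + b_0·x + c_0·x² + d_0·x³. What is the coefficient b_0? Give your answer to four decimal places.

-1.3333

With M_i denoting the second derivative at x_i, h_i = 2, 1, and Δ_i = (y_(i+1) − y_i)/h_i = -1, 0:
  2·M_0 + 6·M_1 + 1·M_2 = 6(Δ_1 - Δ_0) = 6
Natural end conditions: M_0 = M_2 = 0.
Solving: M_0 = 0, M_1 = 1, M_2 = 0.
On [0, 2], with S_0(x) = a_0 + b_0·x + c_0·x² + d_0·x³: c_0 = M_0/2 = 0, d_0 = (M_1 - M_0)/(6h_0) = 1/12, b_0 = Δ_0 - h_0(2M_0 + M_1)/6 = -4/3.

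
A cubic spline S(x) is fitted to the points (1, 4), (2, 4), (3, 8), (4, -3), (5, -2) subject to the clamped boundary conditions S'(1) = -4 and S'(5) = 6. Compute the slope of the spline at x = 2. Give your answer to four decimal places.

5.1429

Let M_i = S''(x_i). Step sizes h_i = 1, 1, 1, 1; slopes of the chords Δ_i = (y_(i+1) - y_i)/h_i = 0, 4, -11, 1.
  1·M_0 + 4·M_1 + 1·M_2 = 6(Δ_1 - Δ_0) = 24
  1·M_1 + 4·M_2 + 1·M_3 = 6(Δ_2 - Δ_1) = -90
  1·M_2 + 4·M_3 + 1·M_4 = 6(Δ_3 - Δ_2) = 72
Clamped end conditions give two more equations: 2h_0·M_0 + h_0·M_1 = 6(Δ_0 - S'(1)) = 24 and h_3·M_3 + 2h_3·M_4 = 6(S'(5) - Δ_3) = 30.
Solving: M_0 = 40/7, M_1 = 88/7, M_2 = -32, M_3 = 178/7, M_4 = 16/7.
On [2, 3], S'(x) = b_1 + 2c_1·(x - 2) + 3d_1·(x - 2)² with b_1 = Δ_1 - h_1(2M_1 + M_2)/6 = 36/7, c_1 = M_1/2 = 44/7, d_1 = (M_2 - M_1)/(6h_1) = -52/7. So S'(2) = 36/7.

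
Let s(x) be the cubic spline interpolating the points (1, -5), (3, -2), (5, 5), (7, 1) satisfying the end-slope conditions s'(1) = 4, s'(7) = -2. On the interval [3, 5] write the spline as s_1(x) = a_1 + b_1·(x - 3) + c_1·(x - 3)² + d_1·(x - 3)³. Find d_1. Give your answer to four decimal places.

-0.8750

Let σ_i = s''(x_i). Step sizes h_i = 2, 2, 2; slopes of the chords Δ_i = (y_(i+1) - y_i)/h_i = 3/2, 7/2, -2.
  2·σ_0 + 8·σ_1 + 2·σ_2 = 6(Δ_1 - Δ_0) = 12
  2·σ_1 + 8·σ_2 + 2·σ_3 = 6(Δ_2 - Δ_1) = -33
Clamped end conditions give two more equations: 2h_0·σ_0 + h_0·σ_1 = 6(Δ_0 - s'(1)) = -15 and h_2·σ_2 + 2h_2·σ_3 = 6(s'(7) - Δ_2) = 0.
Forward elimination and back-substitution give σ_0 = -6, σ_1 = 9/2, σ_2 = -6, σ_3 = 3.
On [3, 5], with s_1(x) = a_1 + b_1·(x - 3) + c_1·(x - 3)² + d_1·(x - 3)³: c_1 = σ_1/2 = 9/4, d_1 = (σ_2 - σ_1)/(6h_1) = -7/8, b_1 = Δ_1 - h_1(2σ_1 + σ_2)/6 = 5/2.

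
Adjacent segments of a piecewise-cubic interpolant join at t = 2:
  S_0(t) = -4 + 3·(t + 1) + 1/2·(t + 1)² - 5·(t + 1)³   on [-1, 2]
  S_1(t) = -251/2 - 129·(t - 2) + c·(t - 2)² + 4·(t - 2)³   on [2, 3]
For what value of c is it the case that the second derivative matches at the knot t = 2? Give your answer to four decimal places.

-44.5000

S_0''(t) = 1 - 30·(t + 1), so S_0''(2) = -89. On the right, S_1''(2) = 2c, so c = -89/2.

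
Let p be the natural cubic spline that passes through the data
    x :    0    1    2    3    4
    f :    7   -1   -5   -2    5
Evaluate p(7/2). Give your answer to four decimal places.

With m_i denoting the second derivative at x_i, h_i = 1, 1, 1, 1, and Δ_i = (y_(i+1) − y_i)/h_i = -8, -4, 3, 7:
  1·m_0 + 4·m_1 + 1·m_2 = 6(Δ_1 - Δ_0) = 24
  1·m_1 + 4·m_2 + 1·m_3 = 6(Δ_2 - Δ_1) = 42
  1·m_2 + 4·m_3 + 1·m_4 = 6(Δ_3 - Δ_2) = 24
Natural end conditions: m_0 = m_4 = 0.
Solving the tridiagonal system: m_0 = 0, m_1 = 27/7, m_2 = 60/7, m_3 = 27/7, m_4 = 0.
On [3, 4], p(x) = -2 + 40/7·(x - 3) + 27/14·(x - 3)² - 9/14·(x - 3)³.
With (x - 3) = 1/2: p(7/2) = 141/112.

1.2589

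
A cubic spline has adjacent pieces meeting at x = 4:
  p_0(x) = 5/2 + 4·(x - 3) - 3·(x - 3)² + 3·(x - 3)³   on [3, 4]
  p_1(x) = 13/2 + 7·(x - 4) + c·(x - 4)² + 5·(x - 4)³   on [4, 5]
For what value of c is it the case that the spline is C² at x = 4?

6

p_0''(x) = -6 + 18·(x - 3), so p_0''(4) = 12. On the right, p_1''(4) = 2c, so c = 6.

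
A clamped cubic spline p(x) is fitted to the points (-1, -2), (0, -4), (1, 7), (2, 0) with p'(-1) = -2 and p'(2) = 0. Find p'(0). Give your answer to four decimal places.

6.9333

Let σ_i = p''(x_i). Step sizes h_i = 1, 1, 1; slopes of the chords Δ_i = (y_(i+1) - y_i)/h_i = -2, 11, -7.
  1·σ_0 + 4·σ_1 + 1·σ_2 = 6(Δ_1 - Δ_0) = 78
  1·σ_1 + 4·σ_2 + 1·σ_3 = 6(Δ_2 - Δ_1) = -108
Clamped end conditions give two more equations: 2h_0·σ_0 + h_0·σ_1 = 6(Δ_0 - p'(-1)) = 0 and h_2·σ_2 + 2h_2·σ_3 = 6(p'(2) - Δ_2) = 42.
Hence σ_0 = -268/15, σ_1 = 536/15, σ_2 = -706/15, σ_3 = 668/15.
On [0, 1], p'(x) = b_1 + 2c_1·x + 3d_1·x² with b_1 = Δ_1 - h_1(2σ_1 + σ_2)/6 = 104/15, c_1 = σ_1/2 = 268/15, d_1 = (σ_2 - σ_1)/(6h_1) = -69/5. So p'(0) = 104/15.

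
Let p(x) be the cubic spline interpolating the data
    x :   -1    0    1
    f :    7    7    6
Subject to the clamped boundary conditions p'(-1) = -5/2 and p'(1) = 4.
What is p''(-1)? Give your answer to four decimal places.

Write m_i for p''(x_i). With h_i = 1, 1 and divided differences Δ_i = 0, -1, the continuity of p' gives the tridiagonal system
  1·m_0 + 4·m_1 + 1·m_2 = 6(Δ_1 - Δ_0) = -6
Clamped end conditions give two more equations: 2h_0·m_0 + h_0·m_1 = 6(Δ_0 - p'(-1)) = 15 and h_1·m_1 + 2h_1·m_2 = 6(p'(1) - Δ_1) = 30.
Hence m_0 = 49/4, m_1 = -19/2, m_2 = 79/4.

12.2500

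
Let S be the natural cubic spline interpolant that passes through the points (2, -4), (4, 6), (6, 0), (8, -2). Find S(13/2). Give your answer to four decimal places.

With m_i denoting the second derivative at x_i, h_i = 2, 2, 2, and Δ_i = (y_(i+1) − y_i)/h_i = 5, -3, -1:
  2·m_0 + 8·m_1 + 2·m_2 = 6(Δ_1 - Δ_0) = -48
  2·m_1 + 8·m_2 + 2·m_3 = 6(Δ_2 - Δ_1) = 12
Natural end conditions: m_0 = m_3 = 0.
Solving: m_0 = 0, m_1 = -34/5, m_2 = 16/5, m_3 = 0.
On [6, 8], S(t) = 0 - 47/15·(t - 6) + 8/5·(t - 6)² - 4/15·(t - 6)³.
With (t - 6) = 1/2: S(13/2) = -6/5.

-1.2000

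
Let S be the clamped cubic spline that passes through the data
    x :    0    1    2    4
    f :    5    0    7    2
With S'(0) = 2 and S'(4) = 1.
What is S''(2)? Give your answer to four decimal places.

-19.9545

With M_i denoting the second derivative at x_i, h_i = 1, 1, 2, and Δ_i = (y_(i+1) − y_i)/h_i = -5, 7, -5/2:
  1·M_0 + 4·M_1 + 1·M_2 = 6(Δ_1 - Δ_0) = 72
  1·M_1 + 6·M_2 + 2·M_3 = 6(Δ_2 - Δ_1) = -57
Clamped end conditions give two more equations: 2h_0·M_0 + h_0·M_1 = 6(Δ_0 - S'(0)) = -42 and h_2·M_2 + 2h_2·M_3 = 6(S'(4) - Δ_2) = 21.
Forward elimination and back-substitution give M_0 = -817/22, M_1 = 355/11, M_2 = -439/22, M_3 = 335/22.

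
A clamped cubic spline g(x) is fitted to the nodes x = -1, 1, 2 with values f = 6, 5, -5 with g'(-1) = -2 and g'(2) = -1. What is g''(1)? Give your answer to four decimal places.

-19.6667

Let m_i = g''(x_i). Step sizes h_i = 2, 1; slopes of the chords Δ_i = (y_(i+1) - y_i)/h_i = -1/2, -10.
  2·m_0 + 6·m_1 + 1·m_2 = 6(Δ_1 - Δ_0) = -57
Clamped end conditions give two more equations: 2h_0·m_0 + h_0·m_1 = 6(Δ_0 - g'(-1)) = 9 and h_1·m_1 + 2h_1·m_2 = 6(g'(2) - Δ_1) = 54.
Solving the tridiagonal system: m_0 = 145/12, m_1 = -59/3, m_2 = 221/6.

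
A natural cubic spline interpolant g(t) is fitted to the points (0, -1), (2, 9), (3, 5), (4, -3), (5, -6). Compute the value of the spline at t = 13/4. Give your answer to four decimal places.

Let M_i = g''(x_i). Step sizes h_i = 2, 1, 1, 1; slopes of the chords Δ_i = (y_(i+1) - y_i)/h_i = 5, -4, -8, -3.
  2·M_0 + 6·M_1 + 1·M_2 = 6(Δ_1 - Δ_0) = -54
  1·M_1 + 4·M_2 + 1·M_3 = 6(Δ_2 - Δ_1) = -24
  1·M_2 + 4·M_3 + 1·M_4 = 6(Δ_3 - Δ_2) = 30
Natural end conditions: M_0 = M_4 = 0.
Solving the tridiagonal system: M_0 = 0, M_1 = -342/43, M_2 = -270/43, M_3 = 390/43, M_4 = 0.
On [3, 4], g(t) = 5 - 319/43·(t - 3) - 135/43·(t - 3)² + 110/43·(t - 3)³.
With (t - 3) = 1/4: g(13/4) = 4113/1376.

2.9891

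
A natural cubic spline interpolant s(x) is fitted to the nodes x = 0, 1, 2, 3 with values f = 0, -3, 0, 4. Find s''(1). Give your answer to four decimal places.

With M_i denoting the second derivative at x_i, h_i = 1, 1, 1, and Δ_i = (y_(i+1) − y_i)/h_i = -3, 3, 4:
  1·M_0 + 4·M_1 + 1·M_2 = 6(Δ_1 - Δ_0) = 36
  1·M_1 + 4·M_2 + 1·M_3 = 6(Δ_2 - Δ_1) = 6
Natural end conditions: M_0 = M_3 = 0.
Solving the tridiagonal system: M_0 = 0, M_1 = 46/5, M_2 = -4/5, M_3 = 0.

9.2000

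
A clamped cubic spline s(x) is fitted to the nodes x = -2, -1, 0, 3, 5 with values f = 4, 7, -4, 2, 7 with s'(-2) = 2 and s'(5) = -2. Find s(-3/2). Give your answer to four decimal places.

Put M_i = s'' at the i-th knot. Here h = (1, 1, 3, 2) and Δ = (3, -11, 2, 5/2), so the interior equations h_(i-1)·M_(i-1) + 2(h_(i-1)+h_i)·M_i + h_i·M_(i+1) = 6(Δ_i − Δ_(i-1)) read
  1·M_0 + 4·M_1 + 1·M_2 = 6(Δ_1 - Δ_0) = -84
  1·M_1 + 8·M_2 + 3·M_3 = 6(Δ_2 - Δ_1) = 78
  3·M_2 + 10·M_3 + 2·M_4 = 6(Δ_3 - Δ_2) = 3
Clamped end conditions give two more equations: 2h_0·M_0 + h_0·M_1 = 6(Δ_0 - s'(-2)) = 6 and h_3·M_3 + 2h_3·M_4 = 6(s'(5) - Δ_3) = -27.
Solving: M_0 = 35/2, M_1 = -29, M_2 = 29/2, M_3 = -3, M_4 = -21/4.
On [-2, -1], s(x) = 4 + 2·(x + 2) + 35/4·(x + 2)² - 31/4·(x + 2)³.
With (x + 2) = 1/2: s(-3/2) = 199/32.

6.2188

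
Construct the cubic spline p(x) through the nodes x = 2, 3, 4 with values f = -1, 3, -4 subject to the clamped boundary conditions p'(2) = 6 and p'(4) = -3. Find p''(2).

Put M_i = p'' at the i-th knot. Here h = (1, 1) and Δ = (4, -7), so the interior equations h_(i-1)·M_(i-1) + 2(h_(i-1)+h_i)·M_i + h_i·M_(i+1) = 6(Δ_i − Δ_(i-1)) read
  1·M_0 + 4·M_1 + 1·M_2 = 6(Δ_1 - Δ_0) = -66
Clamped end conditions give two more equations: 2h_0·M_0 + h_0·M_1 = 6(Δ_0 - p'(2)) = -12 and h_1·M_1 + 2h_1·M_2 = 6(p'(4) - Δ_1) = 24.
Solving: M_0 = 6, M_1 = -24, M_2 = 24.

6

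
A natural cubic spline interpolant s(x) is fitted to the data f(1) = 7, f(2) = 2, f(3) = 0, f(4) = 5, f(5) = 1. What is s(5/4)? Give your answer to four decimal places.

5.7165

Write σ_i for s''(x_i). With h_i = 1, 1, 1, 1 and divided differences Δ_i = -5, -2, 5, -4, the continuity of s' gives the tridiagonal system
  1·σ_0 + 4·σ_1 + 1·σ_2 = 6(Δ_1 - Δ_0) = 18
  1·σ_1 + 4·σ_2 + 1·σ_3 = 6(Δ_2 - Δ_1) = 42
  1·σ_2 + 4·σ_3 + 1·σ_4 = 6(Δ_3 - Δ_2) = -54
Natural end conditions: σ_0 = σ_4 = 0.
Solving: σ_0 = 0, σ_1 = 6/7, σ_2 = 102/7, σ_3 = -120/7, σ_4 = 0.
On [1, 2], s(x) = 7 - 36/7·(x - 1) + 0·(x - 1)² + 1/7·(x - 1)³.
With (x - 1) = 1/4: s(5/4) = 2561/448.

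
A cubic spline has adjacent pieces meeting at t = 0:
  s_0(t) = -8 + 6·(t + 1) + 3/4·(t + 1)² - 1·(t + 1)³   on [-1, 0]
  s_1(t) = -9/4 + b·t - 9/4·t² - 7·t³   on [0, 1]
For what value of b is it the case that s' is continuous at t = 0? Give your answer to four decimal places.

s_0'(t) = 6 + 3/2·(t + 1) - 3·(t + 1)², so s_0'(0) = 9/2. On the right, s_1'(0) = b, so b = 9/2.

4.5000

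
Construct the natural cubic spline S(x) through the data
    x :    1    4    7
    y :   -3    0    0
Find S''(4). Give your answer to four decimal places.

-0.5000

Write σ_i for S''(x_i). With h_i = 3, 3 and divided differences Δ_i = 1, 0, the continuity of S' gives the tridiagonal system
  3·σ_0 + 12·σ_1 + 3·σ_2 = 6(Δ_1 - Δ_0) = -6
Natural end conditions: σ_0 = σ_2 = 0.
Forward elimination and back-substitution give σ_0 = 0, σ_1 = -1/2, σ_2 = 0.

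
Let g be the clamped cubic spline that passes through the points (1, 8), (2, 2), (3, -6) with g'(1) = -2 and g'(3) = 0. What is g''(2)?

-8

Write m_i for g''(x_i). With h_i = 1, 1 and divided differences Δ_i = -6, -8, the continuity of g' gives the tridiagonal system
  1·m_0 + 4·m_1 + 1·m_2 = 6(Δ_1 - Δ_0) = -12
Clamped end conditions give two more equations: 2h_0·m_0 + h_0·m_1 = 6(Δ_0 - g'(1)) = -24 and h_1·m_1 + 2h_1·m_2 = 6(g'(3) - Δ_1) = 48.
Solving the tridiagonal system: m_0 = -8, m_1 = -8, m_2 = 28.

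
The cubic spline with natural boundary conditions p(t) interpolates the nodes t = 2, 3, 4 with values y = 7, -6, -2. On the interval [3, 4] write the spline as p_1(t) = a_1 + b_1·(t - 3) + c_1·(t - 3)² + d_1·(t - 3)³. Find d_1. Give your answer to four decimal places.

-4.2500

Let m_i = p''(x_i). Step sizes h_i = 1, 1; slopes of the chords Δ_i = (y_(i+1) - y_i)/h_i = -13, 4.
  1·m_0 + 4·m_1 + 1·m_2 = 6(Δ_1 - Δ_0) = 102
Natural end conditions: m_0 = m_2 = 0.
Solving: m_0 = 0, m_1 = 51/2, m_2 = 0.
On [3, 4], with p_1(t) = a_1 + b_1·(t - 3) + c_1·(t - 3)² + d_1·(t - 3)³: c_1 = m_1/2 = 51/4, d_1 = (m_2 - m_1)/(6h_1) = -17/4, b_1 = Δ_1 - h_1(2m_1 + m_2)/6 = -9/2.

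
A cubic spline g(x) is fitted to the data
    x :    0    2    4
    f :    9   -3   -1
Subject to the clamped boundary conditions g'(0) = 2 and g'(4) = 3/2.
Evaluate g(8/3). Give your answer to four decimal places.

-4.0741

Let σ_i = g''(x_i). Step sizes h_i = 2, 2; slopes of the chords Δ_i = (y_(i+1) - y_i)/h_i = -6, 1.
  2·σ_0 + 8·σ_1 + 2·σ_2 = 6(Δ_1 - Δ_0) = 42
Clamped end conditions give two more equations: 2h_0·σ_0 + h_0·σ_1 = 6(Δ_0 - g'(0)) = -48 and h_1·σ_1 + 2h_1·σ_2 = 6(g'(4) - Δ_1) = 3.
Solving the tridiagonal system: σ_0 = -139/8, σ_1 = 43/4, σ_2 = -37/8.
On [2, 4], g(x) = -3 - 37/8·(x - 2) + 43/8·(x - 2)² - 41/32·(x - 2)³.
With (x - 2) = 2/3: g(8/3) = -110/27.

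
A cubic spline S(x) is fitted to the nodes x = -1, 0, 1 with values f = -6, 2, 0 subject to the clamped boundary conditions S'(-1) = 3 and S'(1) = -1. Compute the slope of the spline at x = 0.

Put m_i = S'' at the i-th knot. Here h = (1, 1) and Δ = (8, -2), so the interior equations h_(i-1)·m_(i-1) + 2(h_(i-1)+h_i)·m_i + h_i·m_(i+1) = 6(Δ_i − Δ_(i-1)) read
  1·m_0 + 4·m_1 + 1·m_2 = 6(Δ_1 - Δ_0) = -60
Clamped end conditions give two more equations: 2h_0·m_0 + h_0·m_1 = 6(Δ_0 - S'(-1)) = 30 and h_1·m_1 + 2h_1·m_2 = 6(S'(1) - Δ_1) = 6.
Hence m_0 = 28, m_1 = -26, m_2 = 16.
On [0, 1], S'(x) = b_1 + 2c_1·x + 3d_1·x² with b_1 = Δ_1 - h_1(2m_1 + m_2)/6 = 4, c_1 = m_1/2 = -13, d_1 = (m_2 - m_1)/(6h_1) = 7. So S'(0) = 4.

4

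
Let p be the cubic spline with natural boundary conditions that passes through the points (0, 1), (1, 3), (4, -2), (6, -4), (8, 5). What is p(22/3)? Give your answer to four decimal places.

1.2088

Let m_i = p''(x_i). Step sizes h_i = 1, 3, 2, 2; slopes of the chords Δ_i = (y_(i+1) - y_i)/h_i = 2, -5/3, -1, 9/2.
  1·m_0 + 8·m_1 + 3·m_2 = 6(Δ_1 - Δ_0) = -22
  3·m_1 + 10·m_2 + 2·m_3 = 6(Δ_2 - Δ_1) = 4
  2·m_2 + 8·m_3 + 2·m_4 = 6(Δ_3 - Δ_2) = 33
Natural end conditions: m_0 = m_4 = 0.
Hence m_0 = 0, m_1 = -785/268, m_2 = 32/67, m_3 = 2147/536, m_4 = 0.
On [6, 8], p(x) = -4 + 1471/804·(x - 6) + 2147/1072·(x - 6)² - 2147/6432·(x - 6)³.
With (x - 6) = 4/3: p(22/3) = 6560/5427.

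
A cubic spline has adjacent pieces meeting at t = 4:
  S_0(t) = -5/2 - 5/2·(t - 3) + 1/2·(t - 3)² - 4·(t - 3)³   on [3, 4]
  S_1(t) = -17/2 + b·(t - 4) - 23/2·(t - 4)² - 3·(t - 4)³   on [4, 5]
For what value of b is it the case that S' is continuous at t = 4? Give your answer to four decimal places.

S_0'(t) = -5/2 + 1·(t - 3) - 12·(t - 3)², so S_0'(4) = -27/2. On the right, S_1'(4) = b, so b = -27/2.

-13.5000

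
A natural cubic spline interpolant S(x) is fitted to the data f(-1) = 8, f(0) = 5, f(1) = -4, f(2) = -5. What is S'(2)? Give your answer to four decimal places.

1.5333

Put m_i = S'' at the i-th knot. Here h = (1, 1, 1) and Δ = (-3, -9, -1), so the interior equations h_(i-1)·m_(i-1) + 2(h_(i-1)+h_i)·m_i + h_i·m_(i+1) = 6(Δ_i − Δ_(i-1)) read
  1·m_0 + 4·m_1 + 1·m_2 = 6(Δ_1 - Δ_0) = -36
  1·m_1 + 4·m_2 + 1·m_3 = 6(Δ_2 - Δ_1) = 48
Natural end conditions: m_0 = m_3 = 0.
Hence m_0 = 0, m_1 = -64/5, m_2 = 76/5, m_3 = 0.
On [1, 2], S'(x) = b_2 + 2c_2·(x - 1) + 3d_2·(x - 1)² with b_2 = Δ_2 - h_2(2m_2 + m_3)/6 = -91/15, c_2 = m_2/2 = 38/5, d_2 = (m_3 - m_2)/(6h_2) = -38/15. So S'(2) = 23/15.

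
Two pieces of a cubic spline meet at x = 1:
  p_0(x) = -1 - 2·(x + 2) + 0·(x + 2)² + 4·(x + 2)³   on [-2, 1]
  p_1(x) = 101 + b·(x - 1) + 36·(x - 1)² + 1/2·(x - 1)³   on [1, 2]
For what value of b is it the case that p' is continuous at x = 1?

106

p_0'(x) = -2 + 0·(x + 2) + 12·(x + 2)², so p_0'(1) = 106. On the right, p_1'(1) = b, so b = 106.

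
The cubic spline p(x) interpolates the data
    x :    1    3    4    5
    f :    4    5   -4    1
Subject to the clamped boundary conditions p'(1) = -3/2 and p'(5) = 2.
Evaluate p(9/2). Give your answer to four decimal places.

-1.9375

With M_i denoting the second derivative at x_i, h_i = 2, 1, 1, and Δ_i = (y_(i+1) − y_i)/h_i = 1/2, -9, 5:
  2·M_0 + 6·M_1 + 1·M_2 = 6(Δ_1 - Δ_0) = -57
  1·M_1 + 4·M_2 + 1·M_3 = 6(Δ_2 - Δ_1) = 84
Clamped end conditions give two more equations: 2h_0·M_0 + h_0·M_1 = 6(Δ_0 - p'(1)) = 12 and h_2·M_2 + 2h_2·M_3 = 6(p'(5) - Δ_2) = -18.
Solving: M_0 = 25/2, M_1 = -19, M_2 = 32, M_3 = -25.
On [4, 5], p(x) = -4 - 3/2·(x - 4) + 16·(x - 4)² - 19/2·(x - 4)³.
With (x - 4) = 1/2: p(9/2) = -31/16.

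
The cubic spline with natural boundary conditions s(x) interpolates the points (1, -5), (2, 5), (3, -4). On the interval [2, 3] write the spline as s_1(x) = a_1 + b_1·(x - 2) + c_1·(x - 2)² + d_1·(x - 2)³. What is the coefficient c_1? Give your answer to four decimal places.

-14.2500

With σ_i denoting the second derivative at x_i, h_i = 1, 1, and Δ_i = (y_(i+1) − y_i)/h_i = 10, -9:
  1·σ_0 + 4·σ_1 + 1·σ_2 = 6(Δ_1 - Δ_0) = -114
Natural end conditions: σ_0 = σ_2 = 0.
Solving the tridiagonal system: σ_0 = 0, σ_1 = -57/2, σ_2 = 0.
On [2, 3], with s_1(x) = a_1 + b_1·(x - 2) + c_1·(x - 2)² + d_1·(x - 2)³: c_1 = σ_1/2 = -57/4, d_1 = (σ_2 - σ_1)/(6h_1) = 19/4, b_1 = Δ_1 - h_1(2σ_1 + σ_2)/6 = 1/2.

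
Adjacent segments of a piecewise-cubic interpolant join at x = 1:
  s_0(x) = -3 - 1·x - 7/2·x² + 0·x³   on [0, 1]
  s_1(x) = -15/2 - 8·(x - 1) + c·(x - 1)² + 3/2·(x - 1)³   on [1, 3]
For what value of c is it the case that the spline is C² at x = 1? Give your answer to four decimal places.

s_0''(x) = -7 + 0·x, so s_0''(1) = -7. On the right, s_1''(1) = 2c, so c = -7/2.

-3.5000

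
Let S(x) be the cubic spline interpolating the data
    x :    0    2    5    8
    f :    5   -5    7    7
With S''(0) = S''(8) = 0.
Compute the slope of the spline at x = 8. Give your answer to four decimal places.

-1.8108

Put σ_i = S'' at the i-th knot. Here h = (2, 3, 3) and Δ = (-5, 4, 0), so the interior equations h_(i-1)·σ_(i-1) + 2(h_(i-1)+h_i)·σ_i + h_i·σ_(i+1) = 6(Δ_i − Δ_(i-1)) read
  2·σ_0 + 10·σ_1 + 3·σ_2 = 6(Δ_1 - Δ_0) = 54
  3·σ_1 + 12·σ_2 + 3·σ_3 = 6(Δ_2 - Δ_1) = -24
Natural end conditions: σ_0 = σ_3 = 0.
Forward elimination and back-substitution give σ_0 = 0, σ_1 = 240/37, σ_2 = -134/37, σ_3 = 0.
On [5, 8], S'(x) = b_2 + 2c_2·(x - 5) + 3d_2·(x - 5)² with b_2 = Δ_2 - h_2(2σ_2 + σ_3)/6 = 134/37, c_2 = σ_2/2 = -67/37, d_2 = (σ_3 - σ_2)/(6h_2) = 67/333. So S'(8) = -67/37.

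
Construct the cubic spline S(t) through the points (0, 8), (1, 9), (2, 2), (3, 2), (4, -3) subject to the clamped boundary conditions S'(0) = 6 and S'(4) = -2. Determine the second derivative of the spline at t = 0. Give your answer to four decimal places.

With σ_i denoting the second derivative at x_i, h_i = 1, 1, 1, 1, and Δ_i = (y_(i+1) − y_i)/h_i = 1, -7, 0, -5:
  1·σ_0 + 4·σ_1 + 1·σ_2 = 6(Δ_1 - Δ_0) = -48
  1·σ_1 + 4·σ_2 + 1·σ_3 = 6(Δ_2 - Δ_1) = 42
  1·σ_2 + 4·σ_3 + 1·σ_4 = 6(Δ_3 - Δ_2) = -30
Clamped end conditions give two more equations: 2h_0·σ_0 + h_0·σ_1 = 6(Δ_0 - S'(0)) = -30 and h_3·σ_3 + 2h_3·σ_4 = 6(S'(4) - Δ_3) = 18.
Solving: σ_0 = -215/28, σ_1 = -205/14, σ_2 = 73/4, σ_3 = -229/14, σ_4 = 481/28.

-7.6786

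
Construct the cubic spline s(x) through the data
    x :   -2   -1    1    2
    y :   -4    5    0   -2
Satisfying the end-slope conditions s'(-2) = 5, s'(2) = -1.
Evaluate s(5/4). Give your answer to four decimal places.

Let M_i = s''(x_i). Step sizes h_i = 1, 2, 1; slopes of the chords Δ_i = (y_(i+1) - y_i)/h_i = 9, -5/2, -2.
  1·M_0 + 6·M_1 + 2·M_2 = 6(Δ_1 - Δ_0) = -69
  2·M_1 + 6·M_2 + 1·M_3 = 6(Δ_2 - Δ_1) = 3
Clamped end conditions give two more equations: 2h_0·M_0 + h_0·M_1 = 6(Δ_0 - s'(-2)) = 24 and h_2·M_2 + 2h_2·M_3 = 6(s'(2) - Δ_2) = 6.
Forward elimination and back-substitution give M_0 = 717/35, M_1 = -594/35, M_2 = 216/35, M_3 = -3/35.
On [1, 2], s(x) = 0 - 283/70·(x - 1) + 108/35·(x - 1)² - 73/70·(x - 1)³.
With (x - 1) = 1/4: s(5/4) = -3737/4480.

-0.8342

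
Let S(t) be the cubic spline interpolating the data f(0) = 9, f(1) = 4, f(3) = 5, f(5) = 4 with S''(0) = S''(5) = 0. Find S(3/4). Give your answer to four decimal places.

4.9070

Write M_i for S''(x_i). With h_i = 1, 2, 2 and divided differences Δ_i = -5, 1/2, -1/2, the continuity of S' gives the tridiagonal system
  1·M_0 + 6·M_1 + 2·M_2 = 6(Δ_1 - Δ_0) = 33
  2·M_1 + 8·M_2 + 2·M_3 = 6(Δ_2 - Δ_1) = -6
Natural end conditions: M_0 = M_3 = 0.
Hence M_0 = 0, M_1 = 69/11, M_2 = -51/22, M_3 = 0.
On [0, 1], S(t) = 9 - 133/22·t + 0·t² + 23/22·t³.
With t = 3/4: S(3/4) = 6909/1408.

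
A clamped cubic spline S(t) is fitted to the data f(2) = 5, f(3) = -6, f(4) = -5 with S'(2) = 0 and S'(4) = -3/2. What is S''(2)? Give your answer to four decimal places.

Put m_i = S'' at the i-th knot. Here h = (1, 1) and Δ = (-11, 1), so the interior equations h_(i-1)·m_(i-1) + 2(h_(i-1)+h_i)·m_i + h_i·m_(i+1) = 6(Δ_i − Δ_(i-1)) read
  1·m_0 + 4·m_1 + 1·m_2 = 6(Δ_1 - Δ_0) = 72
Clamped end conditions give two more equations: 2h_0·m_0 + h_0·m_1 = 6(Δ_0 - S'(2)) = -66 and h_1·m_1 + 2h_1·m_2 = 6(S'(4) - Δ_1) = -15.
Forward elimination and back-substitution give m_0 = -207/4, m_1 = 75/2, m_2 = -105/4.

-51.7500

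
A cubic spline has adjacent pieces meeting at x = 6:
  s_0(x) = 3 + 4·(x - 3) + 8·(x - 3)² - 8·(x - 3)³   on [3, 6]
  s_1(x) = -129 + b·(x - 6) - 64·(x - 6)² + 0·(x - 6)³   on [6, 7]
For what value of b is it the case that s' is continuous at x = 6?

s_0'(x) = 4 + 16·(x - 3) - 24·(x - 3)², so s_0'(6) = -164. On the right, s_1'(6) = b, so b = -164.

-164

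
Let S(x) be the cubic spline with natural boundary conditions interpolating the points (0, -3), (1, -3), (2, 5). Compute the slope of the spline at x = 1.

4

Put m_i = S'' at the i-th knot. Here h = (1, 1) and Δ = (0, 8), so the interior equations h_(i-1)·m_(i-1) + 2(h_(i-1)+h_i)·m_i + h_i·m_(i+1) = 6(Δ_i − Δ_(i-1)) read
  1·m_0 + 4·m_1 + 1·m_2 = 6(Δ_1 - Δ_0) = 48
Natural end conditions: m_0 = m_2 = 0.
Solving: m_0 = 0, m_1 = 12, m_2 = 0.
On [1, 2], S'(x) = b_1 + 2c_1·(x - 1) + 3d_1·(x - 1)² with b_1 = Δ_1 - h_1(2m_1 + m_2)/6 = 4, c_1 = m_1/2 = 6, d_1 = (m_2 - m_1)/(6h_1) = -2. So S'(1) = 4.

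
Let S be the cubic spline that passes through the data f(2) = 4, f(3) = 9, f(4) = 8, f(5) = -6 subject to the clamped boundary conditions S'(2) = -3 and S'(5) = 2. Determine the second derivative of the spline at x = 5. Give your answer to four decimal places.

64.9333

Write M_i for S''(x_i). With h_i = 1, 1, 1 and divided differences Δ_i = 5, -1, -14, the continuity of S' gives the tridiagonal system
  1·M_0 + 4·M_1 + 1·M_2 = 6(Δ_1 - Δ_0) = -36
  1·M_1 + 4·M_2 + 1·M_3 = 6(Δ_2 - Δ_1) = -78
Clamped end conditions give two more equations: 2h_0·M_0 + h_0·M_1 = 6(Δ_0 - S'(2)) = 48 and h_2·M_2 + 2h_2·M_3 = 6(S'(5) - Δ_2) = 96.
Solving the tridiagonal system: M_0 = 416/15, M_1 = -112/15, M_2 = -508/15, M_3 = 974/15.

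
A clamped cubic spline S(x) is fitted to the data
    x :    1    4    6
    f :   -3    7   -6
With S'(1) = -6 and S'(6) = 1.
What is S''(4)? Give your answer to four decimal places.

With M_i denoting the second derivative at x_i, h_i = 3, 2, and Δ_i = (y_(i+1) − y_i)/h_i = 10/3, -13/2:
  3·M_0 + 10·M_1 + 2·M_2 = 6(Δ_1 - Δ_0) = -59
Clamped end conditions give two more equations: 2h_0·M_0 + h_0·M_1 = 6(Δ_0 - S'(1)) = 56 and h_1·M_1 + 2h_1·M_2 = 6(S'(6) - Δ_1) = 45.
Solving: M_0 = 499/30, M_1 = -73/5, M_2 = 371/20.

-14.6000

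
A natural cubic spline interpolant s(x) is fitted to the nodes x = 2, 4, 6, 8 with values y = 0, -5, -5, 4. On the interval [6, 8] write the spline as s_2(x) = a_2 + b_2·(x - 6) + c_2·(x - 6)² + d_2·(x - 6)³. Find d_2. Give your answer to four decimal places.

Let σ_i = s''(x_i). Step sizes h_i = 2, 2, 2; slopes of the chords Δ_i = (y_(i+1) - y_i)/h_i = -5/2, 0, 9/2.
  2·σ_0 + 8·σ_1 + 2·σ_2 = 6(Δ_1 - Δ_0) = 15
  2·σ_1 + 8·σ_2 + 2·σ_3 = 6(Δ_2 - Δ_1) = 27
Natural end conditions: σ_0 = σ_3 = 0.
Solving: σ_0 = 0, σ_1 = 11/10, σ_2 = 31/10, σ_3 = 0.
On [6, 8], with s_2(x) = a_2 + b_2·(x - 6) + c_2·(x - 6)² + d_2·(x - 6)³: c_2 = σ_2/2 = 31/20, d_2 = (σ_3 - σ_2)/(6h_2) = -31/120, b_2 = Δ_2 - h_2(2σ_2 + σ_3)/6 = 73/30.

-0.2583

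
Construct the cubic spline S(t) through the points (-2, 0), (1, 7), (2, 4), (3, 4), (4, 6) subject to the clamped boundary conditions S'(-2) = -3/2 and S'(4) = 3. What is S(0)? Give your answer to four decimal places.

Put M_i = S'' at the i-th knot. Here h = (3, 1, 1, 1) and Δ = (7/3, -3, 0, 2), so the interior equations h_(i-1)·M_(i-1) + 2(h_(i-1)+h_i)·M_i + h_i·M_(i+1) = 6(Δ_i − Δ_(i-1)) read
  3·M_0 + 8·M_1 + 1·M_2 = 6(Δ_1 - Δ_0) = -32
  1·M_1 + 4·M_2 + 1·M_3 = 6(Δ_2 - Δ_1) = 18
  1·M_2 + 4·M_3 + 1·M_4 = 6(Δ_3 - Δ_2) = 12
Clamped end conditions give two more equations: 2h_0·M_0 + h_0·M_1 = 6(Δ_0 - S'(-2)) = 23 and h_3·M_3 + 2h_3·M_4 = 6(S'(4) - Δ_3) = 6.
Solving the tridiagonal system: M_0 = 827/108, M_1 = -413/54, M_2 = 671/108, M_3 = 43/54, M_4 = 281/108.
On [-2, 1], S(t) = 0 - 3/2·(t + 2) + 827/216·(t + 2)² - 551/648·(t + 2)³.
With (t + 2) = 2: S(0) = 893/162.

5.5123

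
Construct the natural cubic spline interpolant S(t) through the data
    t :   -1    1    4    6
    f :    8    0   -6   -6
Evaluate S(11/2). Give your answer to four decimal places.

-6.1442

With M_i denoting the second derivative at x_i, h_i = 2, 3, 2, and Δ_i = (y_(i+1) − y_i)/h_i = -4, -2, 0:
  2·M_0 + 10·M_1 + 3·M_2 = 6(Δ_1 - Δ_0) = 12
  3·M_1 + 10·M_2 + 2·M_3 = 6(Δ_2 - Δ_1) = 12
Natural end conditions: M_0 = M_3 = 0.
Solving the tridiagonal system: M_0 = 0, M_1 = 12/13, M_2 = 12/13, M_3 = 0.
On [4, 6], S(t) = -6 - 8/13·(t - 4) + 6/13·(t - 4)² - 1/13·(t - 4)³.
With (t - 4) = 3/2: S(11/2) = -639/104.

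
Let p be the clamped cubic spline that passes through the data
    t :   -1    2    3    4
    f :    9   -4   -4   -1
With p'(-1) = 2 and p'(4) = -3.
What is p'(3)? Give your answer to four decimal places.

3.8276

Write σ_i for p''(x_i). With h_i = 3, 1, 1 and divided differences Δ_i = -13/3, 0, 3, the continuity of p' gives the tridiagonal system
  3·σ_0 + 8·σ_1 + 1·σ_2 = 6(Δ_1 - Δ_0) = 26
  1·σ_1 + 4·σ_2 + 1·σ_3 = 6(Δ_2 - Δ_1) = 18
Clamped end conditions give two more equations: 2h_0·σ_0 + h_0·σ_1 = 6(Δ_0 - p'(-1)) = -38 and h_2·σ_2 + 2h_2·σ_3 = 6(p'(4) - Δ_2) = -36.
Solving the tridiagonal system: σ_0 = -794/87, σ_1 = 162/29, σ_2 = 252/29, σ_3 = -648/29.
On [3, 4], p'(t) = b_2 + 2c_2·(t - 3) + 3d_2·(t - 3)² with b_2 = Δ_2 - h_2(2σ_2 + σ_3)/6 = 111/29, c_2 = σ_2/2 = 126/29, d_2 = (σ_3 - σ_2)/(6h_2) = -150/29. So p'(3) = 111/29.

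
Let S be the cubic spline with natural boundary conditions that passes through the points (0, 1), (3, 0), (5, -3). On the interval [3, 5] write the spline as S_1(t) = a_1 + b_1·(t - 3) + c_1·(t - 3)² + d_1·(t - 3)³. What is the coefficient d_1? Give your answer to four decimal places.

Write M_i for S''(x_i). With h_i = 3, 2 and divided differences Δ_i = -1/3, -3/2, the continuity of S' gives the tridiagonal system
  3·M_0 + 10·M_1 + 2·M_2 = 6(Δ_1 - Δ_0) = -7
Natural end conditions: M_0 = M_2 = 0.
Solving: M_0 = 0, M_1 = -7/10, M_2 = 0.
On [3, 5], with S_1(t) = a_1 + b_1·(t - 3) + c_1·(t - 3)² + d_1·(t - 3)³: c_1 = M_1/2 = -7/20, d_1 = (M_2 - M_1)/(6h_1) = 7/120, b_1 = Δ_1 - h_1(2M_1 + M_2)/6 = -31/30.

0.0583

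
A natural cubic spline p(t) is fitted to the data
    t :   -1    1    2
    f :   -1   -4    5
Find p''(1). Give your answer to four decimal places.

10.5000

Put M_i = p'' at the i-th knot. Here h = (2, 1) and Δ = (-3/2, 9), so the interior equations h_(i-1)·M_(i-1) + 2(h_(i-1)+h_i)·M_i + h_i·M_(i+1) = 6(Δ_i − Δ_(i-1)) read
  2·M_0 + 6·M_1 + 1·M_2 = 6(Δ_1 - Δ_0) = 63
Natural end conditions: M_0 = M_2 = 0.
Solving the tridiagonal system: M_0 = 0, M_1 = 21/2, M_2 = 0.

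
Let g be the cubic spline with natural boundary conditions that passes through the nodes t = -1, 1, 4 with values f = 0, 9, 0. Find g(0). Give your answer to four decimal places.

With σ_i denoting the second derivative at x_i, h_i = 2, 3, and Δ_i = (y_(i+1) − y_i)/h_i = 9/2, -3:
  2·σ_0 + 10·σ_1 + 3·σ_2 = 6(Δ_1 - Δ_0) = -45
Natural end conditions: σ_0 = σ_2 = 0.
Hence σ_0 = 0, σ_1 = -9/2, σ_2 = 0.
On [-1, 1], g(t) = 0 + 6·(t + 1) + 0·(t + 1)² - 3/8·(t + 1)³.
With (t + 1) = 1: g(0) = 45/8.

5.6250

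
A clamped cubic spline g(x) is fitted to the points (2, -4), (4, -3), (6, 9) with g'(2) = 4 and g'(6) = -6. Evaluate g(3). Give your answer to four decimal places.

-3.8438

With m_i denoting the second derivative at x_i, h_i = 2, 2, and Δ_i = (y_(i+1) − y_i)/h_i = 1/2, 6:
  2·m_0 + 8·m_1 + 2·m_2 = 6(Δ_1 - Δ_0) = 33
Clamped end conditions give two more equations: 2h_0·m_0 + h_0·m_1 = 6(Δ_0 - g'(2)) = -21 and h_1·m_1 + 2h_1·m_2 = 6(g'(6) - Δ_1) = -72.
Forward elimination and back-substitution give m_0 = -95/8, m_1 = 53/4, m_2 = -197/8.
On [2, 4], g(x) = -4 + 4·(x - 2) - 95/16·(x - 2)² + 67/32·(x - 2)³.
With (x - 2) = 1: g(3) = -123/32.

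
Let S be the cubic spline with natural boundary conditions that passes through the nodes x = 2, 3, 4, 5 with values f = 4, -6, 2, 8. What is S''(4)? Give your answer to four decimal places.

-10.4000

Write M_i for S''(x_i). With h_i = 1, 1, 1 and divided differences Δ_i = -10, 8, 6, the continuity of S' gives the tridiagonal system
  1·M_0 + 4·M_1 + 1·M_2 = 6(Δ_1 - Δ_0) = 108
  1·M_1 + 4·M_2 + 1·M_3 = 6(Δ_2 - Δ_1) = -12
Natural end conditions: M_0 = M_3 = 0.
Solving: M_0 = 0, M_1 = 148/5, M_2 = -52/5, M_3 = 0.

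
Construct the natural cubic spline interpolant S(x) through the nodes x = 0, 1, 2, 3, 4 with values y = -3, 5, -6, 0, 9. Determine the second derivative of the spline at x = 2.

Put M_i = S'' at the i-th knot. Here h = (1, 1, 1, 1) and Δ = (8, -11, 6, 9), so the interior equations h_(i-1)·M_(i-1) + 2(h_(i-1)+h_i)·M_i + h_i·M_(i+1) = 6(Δ_i − Δ_(i-1)) read
  1·M_0 + 4·M_1 + 1·M_2 = 6(Δ_1 - Δ_0) = -114
  1·M_1 + 4·M_2 + 1·M_3 = 6(Δ_2 - Δ_1) = 102
  1·M_2 + 4·M_3 + 1·M_4 = 6(Δ_3 - Δ_2) = 18
Natural end conditions: M_0 = M_4 = 0.
Forward elimination and back-substitution give M_0 = 0, M_1 = -75/2, M_2 = 36, M_3 = -9/2, M_4 = 0.

36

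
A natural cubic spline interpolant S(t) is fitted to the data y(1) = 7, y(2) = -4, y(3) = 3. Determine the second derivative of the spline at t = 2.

Put M_i = S'' at the i-th knot. Here h = (1, 1) and Δ = (-11, 7), so the interior equations h_(i-1)·M_(i-1) + 2(h_(i-1)+h_i)·M_i + h_i·M_(i+1) = 6(Δ_i − Δ_(i-1)) read
  1·M_0 + 4·M_1 + 1·M_2 = 6(Δ_1 - Δ_0) = 108
Natural end conditions: M_0 = M_2 = 0.
Hence M_0 = 0, M_1 = 27, M_2 = 0.

27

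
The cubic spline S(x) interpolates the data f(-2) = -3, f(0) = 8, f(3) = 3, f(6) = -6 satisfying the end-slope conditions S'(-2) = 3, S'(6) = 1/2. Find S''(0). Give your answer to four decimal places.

Put σ_i = S'' at the i-th knot. Here h = (2, 3, 3) and Δ = (11/2, -5/3, -3), so the interior equations h_(i-1)·σ_(i-1) + 2(h_(i-1)+h_i)·σ_i + h_i·σ_(i+1) = 6(Δ_i − Δ_(i-1)) read
  2·σ_0 + 10·σ_1 + 3·σ_2 = 6(Δ_1 - Δ_0) = -43
  3·σ_1 + 12·σ_2 + 3·σ_3 = 6(Δ_2 - Δ_1) = -8
Clamped end conditions give two more equations: 2h_0·σ_0 + h_0·σ_1 = 6(Δ_0 - S'(-2)) = 15 and h_2·σ_2 + 2h_2·σ_3 = 6(S'(6) - Δ_2) = 21.
Hence σ_0 = 124/19, σ_1 = -211/38, σ_2 = -10/57, σ_3 = 409/114.

-5.5526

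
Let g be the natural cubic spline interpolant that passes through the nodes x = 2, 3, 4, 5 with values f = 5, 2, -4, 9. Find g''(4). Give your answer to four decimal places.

With M_i denoting the second derivative at x_i, h_i = 1, 1, 1, and Δ_i = (y_(i+1) − y_i)/h_i = -3, -6, 13:
  1·M_0 + 4·M_1 + 1·M_2 = 6(Δ_1 - Δ_0) = -18
  1·M_1 + 4·M_2 + 1·M_3 = 6(Δ_2 - Δ_1) = 114
Natural end conditions: M_0 = M_3 = 0.
Hence M_0 = 0, M_1 = -62/5, M_2 = 158/5, M_3 = 0.

31.6000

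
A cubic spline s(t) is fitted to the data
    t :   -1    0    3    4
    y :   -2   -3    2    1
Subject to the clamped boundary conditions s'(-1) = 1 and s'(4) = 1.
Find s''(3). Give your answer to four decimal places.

Put M_i = s'' at the i-th knot. Here h = (1, 3, 1) and Δ = (-1, 5/3, -1), so the interior equations h_(i-1)·M_(i-1) + 2(h_(i-1)+h_i)·M_i + h_i·M_(i+1) = 6(Δ_i − Δ_(i-1)) read
  1·M_0 + 8·M_1 + 3·M_2 = 6(Δ_1 - Δ_0) = 16
  3·M_1 + 8·M_2 + 1·M_3 = 6(Δ_2 - Δ_1) = -16
Clamped end conditions give two more equations: 2h_0·M_0 + h_0·M_1 = 6(Δ_0 - s'(-1)) = -12 and h_2·M_2 + 2h_2·M_3 = 6(s'(4) - Δ_2) = 12.
Solving: M_0 = -76/9, M_1 = 44/9, M_2 = -44/9, M_3 = 76/9.

-4.8889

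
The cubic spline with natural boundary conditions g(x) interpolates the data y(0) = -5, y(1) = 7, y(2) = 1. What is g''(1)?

-27

Write M_i for g''(x_i). With h_i = 1, 1 and divided differences Δ_i = 12, -6, the continuity of g' gives the tridiagonal system
  1·M_0 + 4·M_1 + 1·M_2 = 6(Δ_1 - Δ_0) = -108
Natural end conditions: M_0 = M_2 = 0.
Solving: M_0 = 0, M_1 = -27, M_2 = 0.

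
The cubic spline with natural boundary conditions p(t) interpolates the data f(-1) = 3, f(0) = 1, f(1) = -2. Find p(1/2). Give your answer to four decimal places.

-0.4063

Put M_i = p'' at the i-th knot. Here h = (1, 1) and Δ = (-2, -3), so the interior equations h_(i-1)·M_(i-1) + 2(h_(i-1)+h_i)·M_i + h_i·M_(i+1) = 6(Δ_i − Δ_(i-1)) read
  1·M_0 + 4·M_1 + 1·M_2 = 6(Δ_1 - Δ_0) = -6
Natural end conditions: M_0 = M_2 = 0.
Forward elimination and back-substitution give M_0 = 0, M_1 = -3/2, M_2 = 0.
On [0, 1], p(t) = 1 - 5/2·t - 3/4·t² + 1/4·t³.
With t = 1/2: p(1/2) = -13/32.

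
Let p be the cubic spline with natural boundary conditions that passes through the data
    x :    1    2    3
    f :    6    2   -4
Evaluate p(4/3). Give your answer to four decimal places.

Let M_i = p''(x_i). Step sizes h_i = 1, 1; slopes of the chords Δ_i = (y_(i+1) - y_i)/h_i = -4, -6.
  1·M_0 + 4·M_1 + 1·M_2 = 6(Δ_1 - Δ_0) = -12
Natural end conditions: M_0 = M_2 = 0.
Solving: M_0 = 0, M_1 = -3, M_2 = 0.
On [1, 2], p(x) = 6 - 7/2·(x - 1) + 0·(x - 1)² - 1/2·(x - 1)³.
With (x - 1) = 1/3: p(4/3) = 130/27.

4.8148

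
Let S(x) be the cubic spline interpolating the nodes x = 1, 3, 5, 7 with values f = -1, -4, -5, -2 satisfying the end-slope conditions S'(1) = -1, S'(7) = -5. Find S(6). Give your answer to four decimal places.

-1.6333

Write σ_i for S''(x_i). With h_i = 2, 2, 2 and divided differences Δ_i = -3/2, -1/2, 3/2, the continuity of S' gives the tridiagonal system
  2·σ_0 + 8·σ_1 + 2·σ_2 = 6(Δ_1 - Δ_0) = 6
  2·σ_1 + 8·σ_2 + 2·σ_3 = 6(Δ_2 - Δ_1) = 12
Clamped end conditions give two more equations: 2h_0·σ_0 + h_0·σ_1 = 6(Δ_0 - S'(1)) = -3 and h_2·σ_2 + 2h_2·σ_3 = 6(S'(7) - Δ_2) = -39.
Solving: σ_0 = -19/30, σ_1 = -7/30, σ_2 = 137/30, σ_3 = -361/30.
On [5, 7], S(x) = -5 + 37/15·(x - 5) + 137/60·(x - 5)² - 83/60·(x - 5)³.
With (x - 5) = 1: S(6) = -49/30.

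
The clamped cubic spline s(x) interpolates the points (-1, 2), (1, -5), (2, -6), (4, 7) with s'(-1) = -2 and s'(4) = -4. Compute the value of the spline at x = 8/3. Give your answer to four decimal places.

-0.7963

Write m_i for s''(x_i). With h_i = 2, 1, 2 and divided differences Δ_i = -7/2, -1, 13/2, the continuity of s' gives the tridiagonal system
  2·m_0 + 6·m_1 + 1·m_2 = 6(Δ_1 - Δ_0) = 15
  1·m_1 + 6·m_2 + 2·m_3 = 6(Δ_2 - Δ_1) = 45
Clamped end conditions give two more equations: 2h_0·m_0 + h_0·m_1 = 6(Δ_0 - s'(-1)) = -9 and h_2·m_2 + 2h_2·m_3 = 6(s'(4) - Δ_2) = -63.
Solving the tridiagonal system: m_0 = -43/16, m_1 = 7/8, m_2 = 121/8, m_3 = -373/16.
On [2, 4], s(x) = -6 + 67/16·(x - 2) + 121/16·(x - 2)² - 205/64·(x - 2)³.
With (x - 2) = 2/3: s(8/3) = -43/54.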